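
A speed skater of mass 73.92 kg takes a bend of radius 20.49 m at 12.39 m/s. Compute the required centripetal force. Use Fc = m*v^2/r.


Fc = m * v^2 / r
v^2 = 12.39^2 = 153.5121
Fc = 73.92 * 153.5121 / 20.49
Fc = 11347.6144 / 20.49 = 553.8123 N

553.8123 N


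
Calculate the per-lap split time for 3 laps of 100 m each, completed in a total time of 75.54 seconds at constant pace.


Split time = total_time / n_laps = 75.54 / 3
Split time = 25.18 s per lap

25.18 s


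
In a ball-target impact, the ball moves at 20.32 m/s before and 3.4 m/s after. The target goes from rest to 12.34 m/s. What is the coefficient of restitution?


e = (v2_after - v1_after) / (v1_before - v2_before)
Numerator = 12.34 - 3.4 = 8.94
Denominator = 20.32 - 0 = 20.32
e = 8.94 / 20.32 = 0.44

0.44


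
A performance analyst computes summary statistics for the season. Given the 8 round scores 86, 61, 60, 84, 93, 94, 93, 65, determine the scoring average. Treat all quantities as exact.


Average = sum / n
Sum = 636
Average = 636 / 8 = 79.5

79.5


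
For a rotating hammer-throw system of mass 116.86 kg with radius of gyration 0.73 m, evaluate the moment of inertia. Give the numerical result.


I = m * k^2
I = 116.86 * 0.73^2
I = 116.86 * 0.5329 = 62.2747 kg*m^2

62.2747 kg*m^2


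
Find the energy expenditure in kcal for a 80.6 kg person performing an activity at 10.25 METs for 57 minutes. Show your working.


kcal = MET * mass * time_hr
Convert time: 57 min = 0.95 hr
kcal = 10.25 * 80.6 * 0.95
kcal = 784.8425 kcal

784.8425 kcal


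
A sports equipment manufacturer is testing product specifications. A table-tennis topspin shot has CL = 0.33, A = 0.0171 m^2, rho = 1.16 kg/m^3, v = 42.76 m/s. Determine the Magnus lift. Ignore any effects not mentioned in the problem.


FM = 0.5 * CL * rho * A * v^2
FM = 0.5 * 0.33 * 1.16 * 0.0171 * 42.76^2
v^2 = 1828.4176
FM = 0.5 * 0.33 * 1.16 * 0.0171 * 1828.4176 = 5.9843 N

5.9843 N


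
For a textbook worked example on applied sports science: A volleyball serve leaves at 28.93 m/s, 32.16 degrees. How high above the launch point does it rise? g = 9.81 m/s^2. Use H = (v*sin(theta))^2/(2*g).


H = (v*sin(theta))^2 / (2*g)
vy = v*sin(theta) = 28.93 * sin(32.16 deg) = 15.399 m/s
H = vy^2 / (2*g) = 237.1297 / (2*9.81)
H = 237.1297 / 19.62 = 12.0861 m

12.0861 m


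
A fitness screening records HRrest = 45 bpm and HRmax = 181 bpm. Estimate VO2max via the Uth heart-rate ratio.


VO2max = 15.3 * HRmax / HRrest
VO2max = 15.3 * 181 / 45
VO2max = 2769.3 / 45 = 61.54 mL/kg/min

61.54 mL/kg/min


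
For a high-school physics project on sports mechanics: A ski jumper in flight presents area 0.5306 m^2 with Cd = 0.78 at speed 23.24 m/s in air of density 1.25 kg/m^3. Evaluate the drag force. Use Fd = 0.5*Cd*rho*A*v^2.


Fd = 0.5 * Cd * rho * A * v^2
Fd = 0.5 * 0.78 * 1.25 * 0.5306 * 23.24^2
v^2 = 540.0976
Fd = 0.5 * 0.78 * 1.25 * 0.5306 * 540.0976 = 139.7057 N

139.7057 N


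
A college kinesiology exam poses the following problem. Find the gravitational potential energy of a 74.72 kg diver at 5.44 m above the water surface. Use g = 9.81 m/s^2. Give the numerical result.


PE = m * g * h
PE = 74.72 * 9.81 * 5.44
PE = 733.0032 * 5.44 = 3987.5374 J

3987.5374 J


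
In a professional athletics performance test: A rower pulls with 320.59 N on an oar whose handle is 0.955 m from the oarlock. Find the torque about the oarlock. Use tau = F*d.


tau = F * d
tau = 320.59 * 0.955
tau = 306.1634 N*m

306.1634 N*m


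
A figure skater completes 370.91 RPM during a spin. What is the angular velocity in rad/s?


omega = RPM * 2 * pi / 60
omega = 370.91 * 2 * 3.14159 / 60
omega = 2330.4963 / 60 = 38.8416 rad/s

38.8416 rad/s


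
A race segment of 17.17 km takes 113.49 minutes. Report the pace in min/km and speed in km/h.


Pace = time / distance = 113.49 min / 17.17 km = 6.6098 min/km
Speed = distance / time_in_hours = 17.17 / 1.8915 hr
Speed = 9.0775 km/h

6.6098 min/km, 9.0775 km/h


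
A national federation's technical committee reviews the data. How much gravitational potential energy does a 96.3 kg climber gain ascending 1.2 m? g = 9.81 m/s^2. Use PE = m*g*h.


PE = m * g * h
PE = 96.3 * 9.81 * 1.2
PE = 944.703 * 1.2 = 1133.6436 J

1133.6436 J


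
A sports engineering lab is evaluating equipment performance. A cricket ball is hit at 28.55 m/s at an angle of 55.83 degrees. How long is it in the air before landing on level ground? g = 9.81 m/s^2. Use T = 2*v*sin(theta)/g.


T = 2*v*sin(theta)/g
sin(theta) = sin(55.83 deg) = 0.8274
T = 2*28.55*0.8274 / 9.81
T = 47.2431 / 9.81 = 4.8158 s

4.8158 s


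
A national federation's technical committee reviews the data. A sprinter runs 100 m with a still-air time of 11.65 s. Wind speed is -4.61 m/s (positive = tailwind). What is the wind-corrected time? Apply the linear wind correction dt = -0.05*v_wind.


dt = -0.05 * v_wind = -0.05 * -4.61 = 0.2305 s
t_corrected = t_still + dt = 11.65 + (0.2305)
t_corrected = 11.8805 s

11.8805 s


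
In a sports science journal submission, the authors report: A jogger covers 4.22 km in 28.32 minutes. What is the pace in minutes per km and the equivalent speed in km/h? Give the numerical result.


Pace = time / distance = 28.32 min / 4.22 km = 6.7109 min/km
Speed = distance / time_in_hours = 4.22 / 0.472 hr
Speed = 8.9407 km/h

6.7109 min/km, 8.9407 km/h


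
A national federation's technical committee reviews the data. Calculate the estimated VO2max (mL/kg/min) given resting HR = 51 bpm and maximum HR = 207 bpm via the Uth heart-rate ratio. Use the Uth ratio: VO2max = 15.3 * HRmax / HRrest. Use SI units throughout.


VO2max = 15.3 * HRmax / HRrest
VO2max = 15.3 * 207 / 51
VO2max = 3167.1 / 51 = 62.1 mL/kg/min

62.1 mL/kg/min


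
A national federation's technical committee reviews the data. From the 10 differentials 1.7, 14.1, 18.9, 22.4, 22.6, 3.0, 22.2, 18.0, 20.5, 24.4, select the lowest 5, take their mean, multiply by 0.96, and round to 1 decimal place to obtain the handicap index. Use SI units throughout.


All differentials: 1.7, 14.1, 18.9, 22.4, 22.6, 3.0, 22.2, 18.0, 20.5, 24.4
Sorted: 1.7, 3.0, 14.1, 18.0, 18.9, 20.5, 22.2, 22.4, 22.6, 24.4
Best 5: 1.7, 3.0, 14.1, 18.0, 18.9
Average of best = 55.7 / 5 = 11.14
Raw index = 11.14 * 0.96 = 10.6944
Handicap index = round(10.6944, 1) = 10.7

10.7


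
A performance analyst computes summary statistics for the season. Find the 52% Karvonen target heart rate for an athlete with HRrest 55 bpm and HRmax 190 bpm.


Target = HRrest + pct*(HRmax - HRrest)
Heart rate reserve = HRmax - HRrest = 190 - 55 = 135 bpm
Fraction = 52% = 0.52
Target = 55 + 0.52 * 135
Target = 55 + 70.2 = 125.2 bpm

125.2 bpm


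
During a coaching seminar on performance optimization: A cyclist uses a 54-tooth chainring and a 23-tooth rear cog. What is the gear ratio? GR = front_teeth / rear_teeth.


GR = front_teeth / rear_teeth
GR = 54 / 23
GR = 2.3478

2.3478


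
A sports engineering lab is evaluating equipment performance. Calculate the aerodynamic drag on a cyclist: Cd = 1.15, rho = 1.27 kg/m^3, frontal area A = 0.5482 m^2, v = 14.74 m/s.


Fd = 0.5 * Cd * rho * A * v^2
Fd = 0.5 * 1.15 * 1.27 * 0.5482 * 14.74^2
v^2 = 217.2676
Fd = 0.5 * 1.15 * 1.27 * 0.5482 * 217.2676 = 86.9772 N

86.9772 N


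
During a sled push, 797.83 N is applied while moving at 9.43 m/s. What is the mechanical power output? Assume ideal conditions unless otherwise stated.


P = F * v
P = 797.83 * 9.43
P = 7523.5369 W

7523.5369 W


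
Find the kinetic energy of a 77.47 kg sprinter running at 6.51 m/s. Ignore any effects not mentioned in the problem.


KE = 0.5 * m * v^2
KE = 0.5 * 77.47 * 6.51^2
KE = 0.5 * 77.47 * 42.3801 = 1641.5932 J

1641.5932 J


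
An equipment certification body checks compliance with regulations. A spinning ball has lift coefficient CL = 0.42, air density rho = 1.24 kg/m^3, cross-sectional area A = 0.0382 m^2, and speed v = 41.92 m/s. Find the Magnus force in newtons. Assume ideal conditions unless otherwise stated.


FM = 0.5 * CL * rho * A * v^2
FM = 0.5 * 0.42 * 1.24 * 0.0382 * 41.92^2
v^2 = 1757.2864
FM = 0.5 * 0.42 * 1.24 * 0.0382 * 1757.2864 = 17.4802 N

17.4802 N


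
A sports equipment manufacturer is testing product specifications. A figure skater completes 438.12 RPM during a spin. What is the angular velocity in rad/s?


omega = RPM * 2 * pi / 60
omega = 438.12 * 2 * 3.14159 / 60
omega = 2752.7891 / 60 = 45.8798 rad/s

45.8798 rad/s


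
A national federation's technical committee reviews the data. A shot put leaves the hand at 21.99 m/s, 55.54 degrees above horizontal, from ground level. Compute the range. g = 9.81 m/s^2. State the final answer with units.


R = v^2 * sin(2*theta) / g
Convert angle to radians: theta = 55.54 deg = 0.9694 rad
sin(2*theta) = sin(1.9387) = 0.9331
R = 21.99^2 * 0.9331 / 9.81
R = 483.5601 * 0.9331 / 9.81 = 45.9939 m

45.9939 m


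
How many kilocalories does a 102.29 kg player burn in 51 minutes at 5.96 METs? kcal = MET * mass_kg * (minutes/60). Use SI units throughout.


kcal = MET * mass * time_hr
Convert time: 51 min = 0.85 hr
kcal = 5.96 * 102.29 * 0.85
kcal = 518.2011 kcal

518.2011 kcal


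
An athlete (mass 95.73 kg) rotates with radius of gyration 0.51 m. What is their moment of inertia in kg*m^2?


I = m * k^2
I = 95.73 * 0.51^2
I = 95.73 * 0.2601 = 24.8994 kg*m^2

24.8994 kg*m^2


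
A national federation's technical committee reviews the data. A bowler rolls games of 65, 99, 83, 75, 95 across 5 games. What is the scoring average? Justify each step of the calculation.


Average = sum / n
Sum = 417
Average = 417 / 5 = 83.4

83.4


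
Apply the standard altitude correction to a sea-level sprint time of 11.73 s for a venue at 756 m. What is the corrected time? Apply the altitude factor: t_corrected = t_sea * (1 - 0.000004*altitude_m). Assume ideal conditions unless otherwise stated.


Correction factor = 1 - 0.000004 * 756 = 0.996976
t_corrected = t_sea * factor = 11.73 * 0.996976
t_corrected = 11.6945 s

11.6945 s


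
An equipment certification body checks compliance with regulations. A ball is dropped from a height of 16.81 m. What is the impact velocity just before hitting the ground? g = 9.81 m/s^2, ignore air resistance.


v = sqrt(2 * g * h)
v = sqrt(2 * 9.81 * 16.81)
v = sqrt(329.8122) = 18.1607 m/s

18.1607 m/s


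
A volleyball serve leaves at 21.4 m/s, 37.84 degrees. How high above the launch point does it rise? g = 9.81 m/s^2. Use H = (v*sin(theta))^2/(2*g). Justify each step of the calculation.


H = (v*sin(theta))^2 / (2*g)
vy = v*sin(theta) = 21.4 * sin(37.84 deg) = 13.128 m/s
H = vy^2 / (2*g) = 172.3447 / (2*9.81)
H = 172.3447 / 19.62 = 8.7841 m

8.7841 m


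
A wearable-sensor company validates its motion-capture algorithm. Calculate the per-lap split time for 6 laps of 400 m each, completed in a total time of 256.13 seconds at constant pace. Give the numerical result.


Split time = total_time / n_laps = 256.13 / 6
Split time = 42.6883 s per lap

42.6883 s


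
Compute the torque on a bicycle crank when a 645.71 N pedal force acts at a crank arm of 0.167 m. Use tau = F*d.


tau = F * d
tau = 645.71 * 0.167
tau = 107.8336 N*m

107.8336 N*m


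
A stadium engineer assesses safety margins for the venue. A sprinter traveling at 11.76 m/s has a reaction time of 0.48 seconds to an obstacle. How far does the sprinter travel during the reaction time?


d = v * t
d = 11.76 * 0.48
d = 5.6448 m

5.6448 m


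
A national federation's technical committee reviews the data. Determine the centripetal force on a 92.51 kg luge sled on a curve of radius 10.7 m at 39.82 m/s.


Fc = m * v^2 / r
v^2 = 39.82^2 = 1585.6324
Fc = 92.51 * 1585.6324 / 10.7
Fc = 146686.8533 / 10.7 = 13709.0517 N

13709.0517 N


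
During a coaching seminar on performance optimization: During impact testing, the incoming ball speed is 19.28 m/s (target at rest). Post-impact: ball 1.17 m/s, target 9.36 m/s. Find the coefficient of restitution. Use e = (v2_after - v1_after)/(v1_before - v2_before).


e = (v2_after - v1_after) / (v1_before - v2_before)
Numerator = 9.36 - 1.17 = 8.19
Denominator = 19.28 - 0 = 19.28
e = 8.19 / 19.28 = 0.4248

0.4248


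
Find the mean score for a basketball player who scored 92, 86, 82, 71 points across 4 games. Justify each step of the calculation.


Average = sum / n
Sum = 331
Average = 331 / 4 = 82.75

82.75


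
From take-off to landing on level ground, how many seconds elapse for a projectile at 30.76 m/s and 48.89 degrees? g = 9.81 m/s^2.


T = 2*v*sin(theta)/g
sin(theta) = sin(48.89 deg) = 0.7534
T = 2*30.76*0.7534 / 9.81
T = 46.3522 / 9.81 = 4.725 s

4.725 s


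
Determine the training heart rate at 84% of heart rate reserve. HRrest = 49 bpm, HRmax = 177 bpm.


Target = HRrest + pct*(HRmax - HRrest)
Heart rate reserve = HRmax - HRrest = 177 - 49 = 128 bpm
Fraction = 84% = 0.84
Target = 49 + 0.84 * 128
Target = 49 + 107.52 = 156.52 bpm

156.52 bpm


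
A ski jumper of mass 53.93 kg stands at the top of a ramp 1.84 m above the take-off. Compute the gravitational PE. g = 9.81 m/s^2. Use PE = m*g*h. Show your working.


PE = m * g * h
PE = 53.93 * 9.81 * 1.84
PE = 529.0533 * 1.84 = 973.4581 J

973.4581 J


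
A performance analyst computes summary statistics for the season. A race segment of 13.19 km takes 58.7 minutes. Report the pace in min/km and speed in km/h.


Pace = time / distance = 58.7 min / 13.19 km = 4.4503 min/km
Speed = distance / time_in_hours = 13.19 / 0.9783 hr
Speed = 13.4821 km/h

4.4503 min/km, 13.4821 km/h


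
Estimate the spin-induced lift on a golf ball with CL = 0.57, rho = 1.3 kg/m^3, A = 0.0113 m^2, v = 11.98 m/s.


FM = 0.5 * CL * rho * A * v^2
FM = 0.5 * 0.57 * 1.3 * 0.0113 * 11.98^2
v^2 = 143.5204
FM = 0.5 * 0.57 * 1.3 * 0.0113 * 143.5204 = 0.6009 N

0.6009 N


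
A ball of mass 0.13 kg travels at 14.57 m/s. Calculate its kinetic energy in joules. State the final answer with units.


KE = 0.5 * m * v^2
KE = 0.5 * 0.13 * 14.57^2
KE = 0.5 * 0.13 * 212.2849 = 13.7985 J

13.7985 J


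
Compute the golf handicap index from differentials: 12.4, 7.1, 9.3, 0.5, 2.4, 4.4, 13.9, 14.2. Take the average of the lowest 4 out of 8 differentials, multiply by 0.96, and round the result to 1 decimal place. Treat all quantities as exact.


All differentials: 12.4, 7.1, 9.3, 0.5, 2.4, 4.4, 13.9, 14.2
Sorted: 0.5, 2.4, 4.4, 7.1, 9.3, 12.4, 13.9, 14.2
Best 4: 0.5, 2.4, 4.4, 7.1
Average of best = 14.4 / 4 = 3.6
Raw index = 3.6 * 0.96 = 3.456
Handicap index = round(3.456, 1) = 3.5

3.5


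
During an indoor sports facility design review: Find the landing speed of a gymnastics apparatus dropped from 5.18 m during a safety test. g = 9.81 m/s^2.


v = sqrt(2 * g * h)
v = sqrt(2 * 9.81 * 5.18)
v = sqrt(101.6316) = 10.0812 m/s

10.0812 m/s


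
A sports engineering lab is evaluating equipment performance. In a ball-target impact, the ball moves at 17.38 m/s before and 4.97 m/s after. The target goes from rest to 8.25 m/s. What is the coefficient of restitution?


e = (v2_after - v1_after) / (v1_before - v2_before)
Numerator = 8.25 - 4.97 = 3.28
Denominator = 17.38 - 0 = 17.38
e = 3.28 / 17.38 = 0.1887

0.1887


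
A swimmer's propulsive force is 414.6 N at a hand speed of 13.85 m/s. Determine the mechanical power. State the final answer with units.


P = F * v
P = 414.6 * 13.85
P = 5742.21 W

5742.21 W


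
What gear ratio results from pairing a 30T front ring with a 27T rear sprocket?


GR = front_teeth / rear_teeth
GR = 30 / 27
GR = 1.1111

1.1111


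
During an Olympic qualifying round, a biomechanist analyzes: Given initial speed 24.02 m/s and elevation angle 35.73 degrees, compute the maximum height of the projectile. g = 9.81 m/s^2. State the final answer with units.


H = (v*sin(theta))^2 / (2*g)
vy = v*sin(theta) = 24.02 * sin(35.73 deg) = 14.0269 m/s
H = vy^2 / (2*g) = 196.7531 / (2*9.81)
H = 196.7531 / 19.62 = 10.0282 m

10.0282 m


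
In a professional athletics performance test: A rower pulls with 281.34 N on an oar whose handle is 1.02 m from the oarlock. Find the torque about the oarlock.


tau = F * d
tau = 281.34 * 1.02
tau = 286.9668 N*m

286.9668 N*m


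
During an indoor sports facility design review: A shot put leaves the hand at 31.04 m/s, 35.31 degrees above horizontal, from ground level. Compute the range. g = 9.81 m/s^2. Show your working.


R = v^2 * sin(2*theta) / g
Convert angle to radians: theta = 35.31 deg = 0.6163 rad
sin(2*theta) = sin(1.2326) = 0.9433
R = 31.04^2 * 0.9433 / 9.81
R = 963.4816 * 0.9433 / 9.81 = 92.6493 m

92.6493 m


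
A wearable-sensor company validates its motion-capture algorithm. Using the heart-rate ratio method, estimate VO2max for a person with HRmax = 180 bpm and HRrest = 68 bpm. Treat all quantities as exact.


VO2max = 15.3 * HRmax / HRrest
VO2max = 15.3 * 180 / 68
VO2max = 2754 / 68 = 40.5 mL/kg/min

40.5 mL/kg/min


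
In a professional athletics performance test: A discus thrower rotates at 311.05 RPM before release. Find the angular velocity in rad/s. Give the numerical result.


omega = RPM * 2 * pi / 60
omega = 311.05 * 2 * 3.14159 / 60
omega = 1954.3848 / 60 = 32.5731 rad/s

32.5731 rad/s


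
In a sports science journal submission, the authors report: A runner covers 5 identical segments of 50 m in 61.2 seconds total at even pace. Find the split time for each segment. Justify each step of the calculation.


Split time = total_time / n_laps = 61.2 / 5
Split time = 12.24 s per lap

12.24 s


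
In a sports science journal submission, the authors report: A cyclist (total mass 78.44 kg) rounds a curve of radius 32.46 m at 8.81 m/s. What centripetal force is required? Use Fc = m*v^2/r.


Fc = m * v^2 / r
v^2 = 8.81^2 = 77.6161
Fc = 78.44 * 77.6161 / 32.46
Fc = 6088.2069 / 32.46 = 187.5603 N

187.5603 N


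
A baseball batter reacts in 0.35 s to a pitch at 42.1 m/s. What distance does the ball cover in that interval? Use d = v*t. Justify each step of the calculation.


d = v * t
d = 42.1 * 0.35
d = 14.735 m

14.735 m


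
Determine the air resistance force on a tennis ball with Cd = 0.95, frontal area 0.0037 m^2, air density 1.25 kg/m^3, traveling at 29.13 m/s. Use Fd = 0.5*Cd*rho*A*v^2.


Fd = 0.5 * Cd * rho * A * v^2
Fd = 0.5 * 0.95 * 1.25 * 0.0037 * 29.13^2
v^2 = 848.5569
Fd = 0.5 * 0.95 * 1.25 * 0.0037 * 848.5569 = 1.8642 N

1.8642 N


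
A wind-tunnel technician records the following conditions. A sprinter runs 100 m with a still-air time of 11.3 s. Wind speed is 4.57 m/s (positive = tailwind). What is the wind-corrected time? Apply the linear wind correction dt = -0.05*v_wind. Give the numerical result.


dt = -0.05 * v_wind = -0.05 * 4.57 = -0.2285 s
t_corrected = t_still + dt = 11.3 + (-0.2285)
t_corrected = 11.0715 s

11.0715 s


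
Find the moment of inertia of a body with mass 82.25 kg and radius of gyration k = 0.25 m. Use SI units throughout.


I = m * k^2
I = 82.25 * 0.25^2
I = 82.25 * 0.0625 = 5.1406 kg*m^2

5.1406 kg*m^2


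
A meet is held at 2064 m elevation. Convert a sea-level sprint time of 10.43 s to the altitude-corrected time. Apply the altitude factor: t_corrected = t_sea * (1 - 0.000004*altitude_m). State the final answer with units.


Correction factor = 1 - 0.000004 * 2064 = 0.991744
t_corrected = t_sea * factor = 10.43 * 0.991744
t_corrected = 10.3439 s

10.3439 s


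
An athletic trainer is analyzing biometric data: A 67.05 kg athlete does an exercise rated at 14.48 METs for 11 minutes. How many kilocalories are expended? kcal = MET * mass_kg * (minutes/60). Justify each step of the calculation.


kcal = MET * mass * time_hr
Convert time: 11 min = 0.1833 hr
kcal = 14.48 * 67.05 * 0.1833
kcal = 177.9954 kcal

177.9954 kcal


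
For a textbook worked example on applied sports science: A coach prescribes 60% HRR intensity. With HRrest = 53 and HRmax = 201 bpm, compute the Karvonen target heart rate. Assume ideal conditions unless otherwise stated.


Target = HRrest + pct*(HRmax - HRrest)
Heart rate reserve = HRmax - HRrest = 201 - 53 = 148 bpm
Fraction = 60% = 0.6
Target = 53 + 0.6 * 148
Target = 53 + 88.8 = 141.8 bpm

141.8 bpm


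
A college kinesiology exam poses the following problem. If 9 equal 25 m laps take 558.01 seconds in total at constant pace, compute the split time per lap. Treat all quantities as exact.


Split time = total_time / n_laps = 558.01 / 9
Split time = 62.0011 s per lap

62.0011 s


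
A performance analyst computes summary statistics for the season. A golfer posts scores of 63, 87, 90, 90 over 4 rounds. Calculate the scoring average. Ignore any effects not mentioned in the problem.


Average = sum / n
Sum = 330
Average = 330 / 4 = 82.5

82.5


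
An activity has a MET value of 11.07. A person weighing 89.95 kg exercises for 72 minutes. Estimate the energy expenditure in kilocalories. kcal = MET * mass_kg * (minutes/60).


kcal = MET * mass * time_hr
Convert time: 72 min = 1.2 hr
kcal = 11.07 * 89.95 * 1.2
kcal = 1194.8958 kcal

1194.8958 kcal


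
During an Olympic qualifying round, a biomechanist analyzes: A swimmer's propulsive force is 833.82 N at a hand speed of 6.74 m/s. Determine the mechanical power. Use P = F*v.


P = F * v
P = 833.82 * 6.74
P = 5619.9468 W

5619.9468 W


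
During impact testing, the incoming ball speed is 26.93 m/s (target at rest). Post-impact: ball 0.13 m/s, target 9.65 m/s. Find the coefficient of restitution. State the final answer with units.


e = (v2_after - v1_after) / (v1_before - v2_before)
Numerator = 9.65 - 0.13 = 9.52
Denominator = 26.93 - 0 = 26.93
e = 9.52 / 26.93 = 0.3535

0.3535


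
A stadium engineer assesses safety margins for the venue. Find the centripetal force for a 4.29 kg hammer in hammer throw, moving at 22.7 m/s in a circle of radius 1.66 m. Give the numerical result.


Fc = m * v^2 / r
v^2 = 22.7^2 = 515.29
Fc = 4.29 * 515.29 / 1.66
Fc = 2210.5941 / 1.66 = 1331.6832 N

1331.6832 N


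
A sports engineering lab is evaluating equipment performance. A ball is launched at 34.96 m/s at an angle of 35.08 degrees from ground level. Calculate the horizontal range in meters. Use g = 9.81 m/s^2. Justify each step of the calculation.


R = v^2 * sin(2*theta) / g
Convert angle to radians: theta = 35.08 deg = 0.6123 rad
sin(2*theta) = sin(1.2245) = 0.9406
R = 34.96^2 * 0.9406 / 9.81
R = 1222.2016 * 0.9406 / 9.81 = 117.1923 m

117.1923 m


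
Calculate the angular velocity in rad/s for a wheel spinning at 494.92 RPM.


omega = RPM * 2 * pi / 60
omega = 494.92 * 2 * 3.14159 / 60
omega = 3109.6741 / 60 = 51.8279 rad/s

51.8279 rad/s


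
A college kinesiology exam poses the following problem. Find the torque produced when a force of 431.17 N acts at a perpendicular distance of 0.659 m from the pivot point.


tau = F * d
tau = 431.17 * 0.659
tau = 284.141 N*m

284.141 N*m


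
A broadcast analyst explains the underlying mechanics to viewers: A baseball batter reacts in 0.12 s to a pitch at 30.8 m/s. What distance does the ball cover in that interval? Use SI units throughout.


d = v * t
d = 30.8 * 0.12
d = 3.696 m

3.696 m


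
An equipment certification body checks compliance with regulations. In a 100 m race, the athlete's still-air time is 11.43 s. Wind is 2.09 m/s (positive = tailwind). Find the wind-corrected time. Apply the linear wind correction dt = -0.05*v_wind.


dt = -0.05 * v_wind = -0.05 * 2.09 = -0.1045 s
t_corrected = t_still + dt = 11.43 + (-0.1045)
t_corrected = 11.3255 s

11.3255 s


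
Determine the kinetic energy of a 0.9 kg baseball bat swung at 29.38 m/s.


KE = 0.5 * m * v^2
KE = 0.5 * 0.9 * 29.38^2
KE = 0.5 * 0.9 * 863.1844 = 388.433 J

388.433 J


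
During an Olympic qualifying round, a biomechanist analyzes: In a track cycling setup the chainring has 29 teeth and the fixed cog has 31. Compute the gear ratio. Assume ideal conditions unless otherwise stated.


GR = front_teeth / rear_teeth
GR = 29 / 31
GR = 0.9355

0.9355


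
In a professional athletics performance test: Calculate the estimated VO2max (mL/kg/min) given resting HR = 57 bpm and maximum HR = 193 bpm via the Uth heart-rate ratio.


VO2max = 15.3 * HRmax / HRrest
VO2max = 15.3 * 193 / 57
VO2max = 2952.9 / 57 = 51.8053 mL/kg/min

51.8053 mL/kg/min


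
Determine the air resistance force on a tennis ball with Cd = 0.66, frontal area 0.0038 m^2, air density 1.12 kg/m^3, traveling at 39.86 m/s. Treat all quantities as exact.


Fd = 0.5 * Cd * rho * A * v^2
Fd = 0.5 * 0.66 * 1.12 * 0.0038 * 39.86^2
v^2 = 1588.8196
Fd = 0.5 * 0.66 * 1.12 * 0.0038 * 1588.8196 = 2.2315 N

2.2315 N


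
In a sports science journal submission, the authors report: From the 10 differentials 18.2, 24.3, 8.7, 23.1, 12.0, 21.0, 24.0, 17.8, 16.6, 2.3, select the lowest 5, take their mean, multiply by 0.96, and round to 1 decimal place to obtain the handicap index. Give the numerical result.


All differentials: 18.2, 24.3, 8.7, 23.1, 12.0, 21.0, 24.0, 17.8, 16.6, 2.3
Sorted: 2.3, 8.7, 12.0, 16.6, 17.8, 18.2, 21.0, 23.1, 24.0, 24.3
Best 5: 2.3, 8.7, 12.0, 16.6, 17.8
Average of best = 57.4 / 5 = 11.48
Raw index = 11.48 * 0.96 = 11.0208
Handicap index = round(11.0208, 1) = 11.0

11.0


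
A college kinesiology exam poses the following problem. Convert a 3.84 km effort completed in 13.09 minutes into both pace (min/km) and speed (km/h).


Pace = time / distance = 13.09 min / 3.84 km = 3.4089 min/km
Speed = distance / time_in_hours = 3.84 / 0.2182 hr
Speed = 17.6012 km/h

3.4089 min/km, 17.6012 km/h


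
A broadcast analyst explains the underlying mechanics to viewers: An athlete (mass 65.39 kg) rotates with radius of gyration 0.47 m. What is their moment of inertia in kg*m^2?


I = m * k^2
I = 65.39 * 0.47^2
I = 65.39 * 0.2209 = 14.4447 kg*m^2

14.4447 kg*m^2


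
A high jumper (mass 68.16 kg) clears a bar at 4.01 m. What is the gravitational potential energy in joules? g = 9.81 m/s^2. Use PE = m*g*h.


PE = m * g * h
PE = 68.16 * 9.81 * 4.01
PE = 668.6496 * 4.01 = 2681.2849 J

2681.2849 J


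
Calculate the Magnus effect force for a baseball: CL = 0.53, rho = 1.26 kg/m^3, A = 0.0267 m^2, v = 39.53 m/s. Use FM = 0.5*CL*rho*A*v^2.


FM = 0.5 * CL * rho * A * v^2
FM = 0.5 * 0.53 * 1.26 * 0.0267 * 39.53^2
v^2 = 1562.6209
FM = 0.5 * 0.53 * 1.26 * 0.0267 * 1562.6209 = 13.931 N

13.931 N


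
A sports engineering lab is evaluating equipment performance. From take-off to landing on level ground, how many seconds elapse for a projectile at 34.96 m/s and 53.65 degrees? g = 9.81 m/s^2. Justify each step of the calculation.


T = 2*v*sin(theta)/g
sin(theta) = sin(53.65 deg) = 0.8054
T = 2*34.96*0.8054 / 9.81
T = 56.3144 / 9.81 = 5.7405 s

5.7405 s


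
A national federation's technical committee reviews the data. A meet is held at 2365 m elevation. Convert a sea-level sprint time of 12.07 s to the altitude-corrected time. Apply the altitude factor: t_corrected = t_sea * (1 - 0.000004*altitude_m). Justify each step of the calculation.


Correction factor = 1 - 0.000004 * 2365 = 0.99054
t_corrected = t_sea * factor = 12.07 * 0.99054
t_corrected = 11.9558 s

11.9558 s


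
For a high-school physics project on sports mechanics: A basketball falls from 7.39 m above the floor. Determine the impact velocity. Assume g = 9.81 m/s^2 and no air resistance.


v = sqrt(2 * g * h)
v = sqrt(2 * 9.81 * 7.39)
v = sqrt(144.9918) = 12.0413 m/s

12.0413 m/s


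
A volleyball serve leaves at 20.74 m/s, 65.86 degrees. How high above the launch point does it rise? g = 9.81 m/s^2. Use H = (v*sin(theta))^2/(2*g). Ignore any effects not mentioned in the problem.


H = (v*sin(theta))^2 / (2*g)
vy = v*sin(theta) = 20.74 * sin(65.86 deg) = 18.9263 m/s
H = vy^2 / (2*g) = 358.2035 / (2*9.81)
H = 358.2035 / 19.62 = 18.2571 m

18.2571 m


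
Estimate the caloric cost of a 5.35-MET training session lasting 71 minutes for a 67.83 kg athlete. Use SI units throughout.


kcal = MET * mass * time_hr
Convert time: 71 min = 1.1833 hr
kcal = 5.35 * 67.83 * 1.1833
kcal = 429.4204 kcal

429.4204 kcal


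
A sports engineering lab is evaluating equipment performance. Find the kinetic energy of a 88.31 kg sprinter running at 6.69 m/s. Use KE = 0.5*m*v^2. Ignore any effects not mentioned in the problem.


KE = 0.5 * m * v^2
KE = 0.5 * 88.31 * 6.69^2
KE = 0.5 * 88.31 * 44.7561 = 1976.2056 J

1976.2056 J


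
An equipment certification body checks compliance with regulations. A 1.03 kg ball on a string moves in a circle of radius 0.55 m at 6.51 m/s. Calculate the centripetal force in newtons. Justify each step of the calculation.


Fc = m * v^2 / r
v^2 = 6.51^2 = 42.3801
Fc = 1.03 * 42.3801 / 0.55
Fc = 43.6515 / 0.55 = 79.3664 N

79.3664 N


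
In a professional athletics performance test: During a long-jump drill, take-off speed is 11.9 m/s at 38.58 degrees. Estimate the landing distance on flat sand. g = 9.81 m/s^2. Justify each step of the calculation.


R = v^2 * sin(2*theta) / g
Convert angle to radians: theta = 38.58 deg = 0.6733 rad
sin(2*theta) = sin(1.3467) = 0.975
R = 11.9^2 * 0.975 / 9.81
R = 141.61 * 0.975 / 9.81 = 14.0743 m

14.0743 m


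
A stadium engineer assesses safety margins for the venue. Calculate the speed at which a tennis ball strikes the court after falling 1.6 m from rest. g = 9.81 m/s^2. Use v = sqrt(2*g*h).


v = sqrt(2 * g * h)
v = sqrt(2 * 9.81 * 1.6)
v = sqrt(31.392) = 5.6029 m/s

5.6029 m/s


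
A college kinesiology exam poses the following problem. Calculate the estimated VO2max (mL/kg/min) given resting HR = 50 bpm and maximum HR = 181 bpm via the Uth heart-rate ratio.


VO2max = 15.3 * HRmax / HRrest
VO2max = 15.3 * 181 / 50
VO2max = 2769.3 / 50 = 55.386 mL/kg/min

55.386 mL/kg/min


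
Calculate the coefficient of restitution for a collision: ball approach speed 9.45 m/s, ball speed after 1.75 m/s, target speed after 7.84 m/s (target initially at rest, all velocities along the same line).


e = (v2_after - v1_after) / (v1_before - v2_before)
Numerator = 7.84 - 1.75 = 6.09
Denominator = 9.45 - 0 = 9.45
e = 6.09 / 9.45 = 0.6444

0.6444


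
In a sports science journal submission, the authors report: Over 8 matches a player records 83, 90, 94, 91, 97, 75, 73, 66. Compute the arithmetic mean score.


Average = sum / n
Sum = 669
Average = 669 / 8 = 83.625

83.625


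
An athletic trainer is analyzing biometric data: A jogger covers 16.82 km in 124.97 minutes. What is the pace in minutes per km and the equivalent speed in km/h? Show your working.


Pace = time / distance = 124.97 min / 16.82 km = 7.4298 min/km
Speed = distance / time_in_hours = 16.82 / 2.0828 hr
Speed = 8.0755 km/h

7.4298 min/km, 8.0755 km/h


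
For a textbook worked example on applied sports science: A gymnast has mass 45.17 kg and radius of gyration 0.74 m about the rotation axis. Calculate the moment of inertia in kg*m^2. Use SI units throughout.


I = m * k^2
I = 45.17 * 0.74^2
I = 45.17 * 0.5476 = 24.7351 kg*m^2

24.7351 kg*m^2


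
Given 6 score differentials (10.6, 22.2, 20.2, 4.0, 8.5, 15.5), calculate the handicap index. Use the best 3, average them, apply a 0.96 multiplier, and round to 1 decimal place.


All differentials: 10.6, 22.2, 20.2, 4.0, 8.5, 15.5
Sorted: 4.0, 8.5, 10.6, 15.5, 20.2, 22.2
Best 3: 4.0, 8.5, 10.6
Average of best = 23.1 / 3 = 7.7
Raw index = 7.7 * 0.96 = 7.392
Handicap index = round(7.392, 1) = 7.4

7.4


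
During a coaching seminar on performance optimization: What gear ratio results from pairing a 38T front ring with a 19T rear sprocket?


GR = front_teeth / rear_teeth
GR = 38 / 19
GR = 2

2


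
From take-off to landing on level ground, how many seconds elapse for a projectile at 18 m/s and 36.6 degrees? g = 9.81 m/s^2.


T = 2*v*sin(theta)/g
sin(theta) = sin(36.6 deg) = 0.5962
T = 2*18*0.5962 / 9.81
T = 21.4641 / 9.81 = 2.188 s

2.188 s


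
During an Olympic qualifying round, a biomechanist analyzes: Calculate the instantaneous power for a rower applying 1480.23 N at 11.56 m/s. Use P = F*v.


P = F * v
P = 1480.23 * 11.56
P = 17111.4588 W

17111.4588 W


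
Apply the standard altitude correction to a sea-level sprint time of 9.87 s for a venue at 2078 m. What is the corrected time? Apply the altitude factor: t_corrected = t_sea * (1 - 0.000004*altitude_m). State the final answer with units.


Correction factor = 1 - 0.000004 * 2078 = 0.991688
t_corrected = t_sea * factor = 9.87 * 0.991688
t_corrected = 9.788 s

9.788 s


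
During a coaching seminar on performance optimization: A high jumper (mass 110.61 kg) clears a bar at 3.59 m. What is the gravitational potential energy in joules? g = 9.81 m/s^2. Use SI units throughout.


PE = m * g * h
PE = 110.61 * 9.81 * 3.59
PE = 1085.0841 * 3.59 = 3895.4519 J

3895.4519 J


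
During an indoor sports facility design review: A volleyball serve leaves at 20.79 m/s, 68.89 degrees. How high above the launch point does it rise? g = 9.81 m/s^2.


H = (v*sin(theta))^2 / (2*g)
vy = v*sin(theta) = 20.79 * sin(68.89 deg) = 19.3948 m/s
H = vy^2 / (2*g) = 376.1582 / (2*9.81)
H = 376.1582 / 19.62 = 19.1722 m

19.1722 m


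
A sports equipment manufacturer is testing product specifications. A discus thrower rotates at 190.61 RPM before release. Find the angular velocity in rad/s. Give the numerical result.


omega = RPM * 2 * pi / 60
omega = 190.61 * 2 * 3.14159 / 60
omega = 1197.638 / 60 = 19.9606 rad/s

19.9606 rad/s


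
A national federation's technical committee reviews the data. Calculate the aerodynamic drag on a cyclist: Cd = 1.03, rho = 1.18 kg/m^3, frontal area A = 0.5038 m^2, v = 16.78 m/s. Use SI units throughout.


Fd = 0.5 * Cd * rho * A * v^2
Fd = 0.5 * 1.03 * 1.18 * 0.5038 * 16.78^2
v^2 = 281.5684
Fd = 0.5 * 1.03 * 1.18 * 0.5038 * 281.5684 = 86.2048 N

86.2048 N


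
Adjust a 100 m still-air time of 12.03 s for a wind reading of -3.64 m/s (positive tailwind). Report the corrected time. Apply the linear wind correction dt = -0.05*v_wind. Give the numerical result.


dt = -0.05 * v_wind = -0.05 * -3.64 = 0.182 s
t_corrected = t_still + dt = 12.03 + (0.182)
t_corrected = 12.212 s

12.212 s


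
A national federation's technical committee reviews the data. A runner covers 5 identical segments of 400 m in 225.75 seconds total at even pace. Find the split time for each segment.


Split time = total_time / n_laps = 225.75 / 5
Split time = 45.15 s per lap

45.15 s


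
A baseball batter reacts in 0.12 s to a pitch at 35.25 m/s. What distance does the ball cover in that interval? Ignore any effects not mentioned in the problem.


d = v * t
d = 35.25 * 0.12
d = 4.23 m

4.23 m


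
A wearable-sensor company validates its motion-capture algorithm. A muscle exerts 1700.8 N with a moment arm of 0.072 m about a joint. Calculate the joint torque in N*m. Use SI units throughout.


tau = F * d
tau = 1700.8 * 0.072
tau = 122.4576 N*m

122.4576 N*m


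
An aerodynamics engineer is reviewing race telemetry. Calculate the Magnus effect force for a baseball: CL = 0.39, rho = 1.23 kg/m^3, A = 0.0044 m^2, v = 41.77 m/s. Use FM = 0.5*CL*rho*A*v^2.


FM = 0.5 * CL * rho * A * v^2
FM = 0.5 * 0.39 * 1.23 * 0.0044 * 41.77^2
v^2 = 1744.7329
FM = 0.5 * 0.39 * 1.23 * 0.0044 * 1744.7329 = 1.8413 N

1.8413 N


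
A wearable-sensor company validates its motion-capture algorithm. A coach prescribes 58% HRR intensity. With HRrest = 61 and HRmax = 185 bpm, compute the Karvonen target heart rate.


Target = HRrest + pct*(HRmax - HRrest)
Heart rate reserve = HRmax - HRrest = 185 - 61 = 124 bpm
Fraction = 58% = 0.58
Target = 61 + 0.58 * 124
Target = 61 + 71.92 = 132.92 bpm

132.92 bpm


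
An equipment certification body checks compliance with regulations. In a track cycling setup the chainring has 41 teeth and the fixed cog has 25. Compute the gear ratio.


GR = front_teeth / rear_teeth
GR = 41 / 25
GR = 1.64

1.64


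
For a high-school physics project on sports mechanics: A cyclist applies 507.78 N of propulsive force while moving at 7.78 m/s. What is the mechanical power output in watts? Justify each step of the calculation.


P = F * v
P = 507.78 * 7.78
P = 3950.5284 W

3950.5284 W


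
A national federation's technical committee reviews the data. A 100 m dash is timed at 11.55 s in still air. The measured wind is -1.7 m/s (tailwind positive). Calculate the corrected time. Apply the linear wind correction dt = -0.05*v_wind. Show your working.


dt = -0.05 * v_wind = -0.05 * -1.7 = 0.085 s
t_corrected = t_still + dt = 11.55 + (0.085)
t_corrected = 11.635 s

11.635 s


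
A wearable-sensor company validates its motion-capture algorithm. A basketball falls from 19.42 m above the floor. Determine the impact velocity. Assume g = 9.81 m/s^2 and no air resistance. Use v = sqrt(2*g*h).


v = sqrt(2 * g * h)
v = sqrt(2 * 9.81 * 19.42)
v = sqrt(381.0204) = 19.5197 m/s

19.5197 m/s


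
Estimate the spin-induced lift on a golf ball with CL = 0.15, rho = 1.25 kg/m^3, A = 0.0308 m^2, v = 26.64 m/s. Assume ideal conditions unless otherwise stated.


FM = 0.5 * CL * rho * A * v^2
FM = 0.5 * 0.15 * 1.25 * 0.0308 * 26.64^2
v^2 = 709.6896
FM = 0.5 * 0.15 * 1.25 * 0.0308 * 709.6896 = 2.0492 N

2.0492 N


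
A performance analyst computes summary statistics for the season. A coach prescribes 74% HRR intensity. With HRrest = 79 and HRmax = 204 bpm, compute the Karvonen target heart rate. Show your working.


Target = HRrest + pct*(HRmax - HRrest)
Heart rate reserve = HRmax - HRrest = 204 - 79 = 125 bpm
Fraction = 74% = 0.74
Target = 79 + 0.74 * 125
Target = 79 + 92.5 = 171.5 bpm

171.5 bpm


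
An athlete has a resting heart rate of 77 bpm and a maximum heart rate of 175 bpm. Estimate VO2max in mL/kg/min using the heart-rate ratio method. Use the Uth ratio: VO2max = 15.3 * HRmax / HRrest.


VO2max = 15.3 * HRmax / HRrest
VO2max = 15.3 * 175 / 77
VO2max = 2677.5 / 77 = 34.7727 mL/kg/min

34.7727 mL/kg/min


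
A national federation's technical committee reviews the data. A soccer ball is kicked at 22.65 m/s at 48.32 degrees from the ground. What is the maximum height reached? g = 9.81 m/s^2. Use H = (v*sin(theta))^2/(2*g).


H = (v*sin(theta))^2 / (2*g)
vy = v*sin(theta) = 22.65 * sin(48.32 deg) = 16.9166 m/s
H = vy^2 / (2*g) = 286.1718 / (2*9.81)
H = 286.1718 / 19.62 = 14.5857 m

14.5857 m


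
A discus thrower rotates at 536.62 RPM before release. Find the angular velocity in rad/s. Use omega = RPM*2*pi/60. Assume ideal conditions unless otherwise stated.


omega = RPM * 2 * pi / 60
omega = 536.62 * 2 * 3.14159 / 60
omega = 3371.6829 / 60 = 56.1947 rad/s

56.1947 rad/s


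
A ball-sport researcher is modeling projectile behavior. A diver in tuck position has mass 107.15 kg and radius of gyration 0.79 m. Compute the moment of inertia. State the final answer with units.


I = m * k^2
I = 107.15 * 0.79^2
I = 107.15 * 0.6241 = 66.8723 kg*m^2

66.8723 kg*m^2


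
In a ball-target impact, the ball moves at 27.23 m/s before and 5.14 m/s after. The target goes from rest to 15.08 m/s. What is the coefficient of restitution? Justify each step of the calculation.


e = (v2_after - v1_after) / (v1_before - v2_before)
Numerator = 15.08 - 5.14 = 9.94
Denominator = 27.23 - 0 = 27.23
e = 9.94 / 27.23 = 0.365

0.365


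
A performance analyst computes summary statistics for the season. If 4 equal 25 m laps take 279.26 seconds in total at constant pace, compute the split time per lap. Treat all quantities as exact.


Split time = total_time / n_laps = 279.26 / 4
Split time = 69.815 s per lap

69.815 s


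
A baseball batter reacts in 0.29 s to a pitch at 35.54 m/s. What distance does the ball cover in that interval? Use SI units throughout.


d = v * t
d = 35.54 * 0.29
d = 10.3066 m

10.3066 m


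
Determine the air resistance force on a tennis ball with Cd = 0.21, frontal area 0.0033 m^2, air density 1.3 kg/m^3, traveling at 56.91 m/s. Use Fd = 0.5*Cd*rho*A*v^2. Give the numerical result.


Fd = 0.5 * Cd * rho * A * v^2
Fd = 0.5 * 0.21 * 1.3 * 0.0033 * 56.91^2
v^2 = 3238.7481
Fd = 0.5 * 0.21 * 1.3 * 0.0033 * 3238.7481 = 1.4589 N

1.4589 N
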